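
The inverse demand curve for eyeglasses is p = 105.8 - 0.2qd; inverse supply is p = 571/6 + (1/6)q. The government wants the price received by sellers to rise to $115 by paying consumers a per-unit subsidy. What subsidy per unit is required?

Required subsidy s = $33 per unit

At a seller price of 115, quantity supplied is -571 + 6·115 = 119.
Buyers absorb 119 only when they pay pb = 105.8 − 0.2·119 = 82.
s = ps − pb = 115 − 82 = 33.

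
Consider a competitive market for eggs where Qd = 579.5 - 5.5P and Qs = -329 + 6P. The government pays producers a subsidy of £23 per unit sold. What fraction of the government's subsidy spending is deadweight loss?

DWL / government spending = 33/211

Pre-subsidy: 579.5 - 5.5P = -329 + 6P gives P* = 79, Q* = 145.
With the subsidy, sellers receive Ps = Pb + 23 for each unit, where Pb is the price buyers pay.
Supply in terms of Pb becomes Qs = -329 + 6(Pb + 23) = -191 + 6Pb. Setting this equal to demand: 579.5 - 5.5Pb = -191 + 6Pb, so Pb = 67.
Sellers receive Ps = 67 + 23 = 90; Q' = 579.5 − 5.5·67 = 211.
ΔCS = ½(145 + 211)(79 − 67) = 2136; ΔPS = ½(145 + 211)(90 − 79) = 1958.
Government spending = 23 × 211 = 4853.
DWL = ½ × 23 × (211 − 145) = 759; fraction = 759 / 4853 = 33/211.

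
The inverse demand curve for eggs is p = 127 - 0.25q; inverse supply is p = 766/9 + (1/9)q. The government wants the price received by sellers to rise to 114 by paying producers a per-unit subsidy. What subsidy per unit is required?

Required subsidy s = 52 per unit

At a seller price of 114, quantity supplied is -766 + 9·114 = 260.
Buyers absorb 260 only when they pay pb = 127 − 0.25·260 = 62.
s = ps − pb = 114 − 62 = 52.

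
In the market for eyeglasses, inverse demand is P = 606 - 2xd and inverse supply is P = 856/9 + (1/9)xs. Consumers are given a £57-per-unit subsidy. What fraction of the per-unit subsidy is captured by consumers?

Consumer share = 18/19

Pre-subsidy: 606 - 2x = 856/9 + (1/9)x gives x* = 242 and P* = 122.
With the rebate, buyers effectively pay Pb = Ps − 57, where Ps is the price sellers receive.
On the curves, Pb = 606 - 2x and Ps = 856/9 + (1/9)x; the wedge Ps − Pb = 57 gives 856/9 + (1/9)x − (606 - 2x) = 57, so x' = 269.
Then Pb = 606 − 2·269 = 68 and Ps = 856/9 + (1/9)·269 = 125.
Buyers' price falls by P* − Pb = 122 − 68 = 54; sellers' price rises by Ps − P* = 125 − 122 = 3.
So consumers capture 54/57 = 18/19 of each unit of subsidy.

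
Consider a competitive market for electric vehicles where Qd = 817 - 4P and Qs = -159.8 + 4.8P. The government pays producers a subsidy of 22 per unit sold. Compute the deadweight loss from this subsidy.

Deadweight loss = 528

Pre-subsidy: 817 - 4P = -159.8 + 4.8P gives P* = 111, Q* = 373.
With the subsidy, sellers receive Ps = Pb + 22 for each unit, where Pb is the price buyers pay.
Supply in terms of Pb becomes Qs = -159.8 + 4.8(Pb + 22) = -54.2 + 4.8Pb. Setting this equal to demand: 817 - 4Pb = -54.2 + 4.8Pb, so Pb = 99.
Sellers receive Ps = 99 + 22 = 121; Q' = 817 − 4·99 = 421.
The subsidy expands output by 421 − 373 = 48 past the efficient level; on those units the gap between marginal cost and willingness to pay runs from 0 up to 22.
DWL = ½ × 22 × 48 = 528.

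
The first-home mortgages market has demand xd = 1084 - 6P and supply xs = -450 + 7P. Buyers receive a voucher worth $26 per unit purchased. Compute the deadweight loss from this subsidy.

Deadweight loss = $1092

Pre-subsidy: 1084 - 6P = -450 + 7P gives P* = 118, x* = 376.
With the rebate, buyers effectively pay Pb = Ps − 26, where Ps is the price sellers receive.
Demand in terms of Ps becomes xd = 1084 − 6(Ps − 26) = 1240 - 6Ps. Setting this equal to supply: 1240 - 6Ps = -450 + 7Ps, so Ps = 130.
Buyers pay Pb = 130 − 26 = 104; x' = -450 + 7·130 = 460.
The subsidy expands output by 460 − 376 = 84 past the efficient level; on those units the gap between marginal cost and willingness to pay runs from 0 up to 26.
DWL = ½ × 26 × 84 = 1092.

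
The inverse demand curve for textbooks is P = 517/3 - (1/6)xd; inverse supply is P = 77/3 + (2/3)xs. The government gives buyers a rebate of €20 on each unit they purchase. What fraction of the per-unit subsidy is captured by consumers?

Consumer share = 0.2

Pre-subsidy: 517/3 - (1/6)x = 77/3 + (2/3)x gives x* = 176 and P* = 143.
With the rebate, buyers effectively pay Pb = Ps − 20, where Ps is the price sellers receive.
On the curves, Pb = 517/3 - (1/6)x and Ps = 77/3 + (2/3)x; the wedge Ps − Pb = 20 gives 77/3 + (2/3)x − (517/3 - (1/6)x) = 20, so x' = 200.
Then Pb = 517/3 − (1/6)·200 = 139 and Ps = 77/3 + (2/3)·200 = 159.
Buyers' price falls by P* − Pb = 143 − 139 = 4; sellers' price rises by Ps − P* = 159 − 143 = 16.
So consumers capture 4/20 = 0.2 of each unit of subsidy.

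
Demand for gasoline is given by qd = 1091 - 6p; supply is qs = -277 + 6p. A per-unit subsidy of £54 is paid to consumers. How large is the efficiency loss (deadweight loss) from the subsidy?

Deadweight loss = £4374

Pre-subsidy: 1091 - 6p = -277 + 6p gives p* = 114, q* = 407.
With the rebate, buyers effectively pay pb = ps − 54, where ps is the price sellers receive.
Demand in terms of ps becomes qd = 1091 − 6(ps − 54) = 1415 - 6ps. Setting this equal to supply: 1415 - 6ps = -277 + 6ps, so ps = 141.
Buyers pay pb = 141 − 54 = 87; q' = -277 + 6·141 = 569.
The subsidy expands output by 569 − 407 = 162 past the efficient level; on those units the gap between marginal cost and willingness to pay runs from 0 up to 54.
DWL = ½ × 54 × 162 = 4374.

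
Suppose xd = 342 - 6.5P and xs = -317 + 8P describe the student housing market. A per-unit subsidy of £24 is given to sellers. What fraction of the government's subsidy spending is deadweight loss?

DWL / government spending = 1248/3847

Pre-subsidy: 342 - 6.5P = -317 + 8P gives P* = 1318/29, x* = 1351/29.
With the subsidy, sellers receive Ps = Pb + 24 for each unit, where Pb is the price buyers pay.
Supply in terms of Pb becomes xs = -317 + 8(Pb + 24) = -125 + 8Pb. Setting this equal to demand: 342 - 6.5Pb = -125 + 8Pb, so Pb = 934/29.
Sellers receive Ps = 934/29 + 24 = 1630/29; x' = 342 − 6.5·(934/29) = 3847/29.
ΔCS = ½(1351/29 + 3847/29)(1318/29 − 934/29) = 998016/841; ΔPS = ½(1351/29 + 3847/29)(1630/29 − 1318/29) = 810888/841.
Government spending = 24 × 3847/29 = 92328/29.
DWL = ½ × 24 × (3847/29 − 1351/29) = 29952/29; fraction = (29952/29) / (92328/29) = 1248/3847.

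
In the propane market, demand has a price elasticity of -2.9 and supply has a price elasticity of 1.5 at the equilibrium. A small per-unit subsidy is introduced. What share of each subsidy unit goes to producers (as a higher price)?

Producer share = 29/44

For a small subsidy around the equilibrium, the benefit split depends on the relative slopes, which at a point are proportional to the elasticities.
Buyer share = εs/(εs + |εd|) = 1.5/(1.5 + 2.9) = 15/44; seller share = |εd|/(εs + |εd|) = 29/44.
So producers capture 29/44 of the subsidy.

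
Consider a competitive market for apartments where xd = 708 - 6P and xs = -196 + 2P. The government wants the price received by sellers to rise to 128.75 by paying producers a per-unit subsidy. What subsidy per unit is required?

At a seller price of 128.75, quantity supplied is -196 + 2·128.75 = 61.5.
Buyers absorb 61.5 only when they pay Pb with 708 − 6·Pb = 61.5, i.e. Pb = 107.75.
s = Ps − Pb = 128.75 − 107.75 = 21.

Required subsidy s = 21 per unit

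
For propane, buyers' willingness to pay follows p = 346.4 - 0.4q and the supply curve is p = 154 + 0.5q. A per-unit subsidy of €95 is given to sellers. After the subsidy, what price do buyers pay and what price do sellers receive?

Buyers pay 656/3; sellers receive 941/3

Pre-subsidy: 346.4 - 0.4q = 154 + 0.5q gives q* = 1924/9 and p* = 2348/9.
With the subsidy, sellers receive ps = pb + 95 for each unit, where pb is the price buyers pay.
On the curves, pb = 346.4 - 0.4q and ps = 154 + 0.5q; the wedge ps − pb = 95 gives 154 + 0.5q − (346.4 - 0.4q) = 95, so q' = 958/3.
Then pb = 346.4 − 0.4·(958/3) = 656/3 and ps = 154 + 0.5·(958/3) = 941/3.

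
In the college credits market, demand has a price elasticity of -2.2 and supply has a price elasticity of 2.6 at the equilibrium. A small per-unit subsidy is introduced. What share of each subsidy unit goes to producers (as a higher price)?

For a small subsidy around the equilibrium, the benefit split depends on the relative slopes, which at a point are proportional to the elasticities.
Buyer share = εs/(εs + |εd|) = 2.6/(2.6 + 2.2) = 13/24; seller share = |εd|/(εs + |εd|) = 11/24.
So producers capture 11/24 of the subsidy.

Producer share = 11/24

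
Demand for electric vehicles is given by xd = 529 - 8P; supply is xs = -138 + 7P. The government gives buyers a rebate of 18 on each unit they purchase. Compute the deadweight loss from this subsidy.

Deadweight loss = 604.8

Pre-subsidy: 529 - 8P = -138 + 7P gives P* = 667/15, x* = 2599/15.
With the rebate, buyers effectively pay Pb = Ps − 18, where Ps is the price sellers receive.
Demand in terms of Ps becomes xd = 529 − 8(Ps − 18) = 673 - 8Ps. Setting this equal to supply: 673 - 8Ps = -138 + 7Ps, so Ps = 811/15.
Buyers pay Pb = 811/15 − 18 = 541/15; x' = -138 + 7·(811/15) = 3607/15.
The subsidy expands output by 3607/15 − 2599/15 = 67.2 past the efficient level; on those units the gap between marginal cost and willingness to pay runs from 0 up to 18.
DWL = ½ × 18 × 67.2 = 604.8.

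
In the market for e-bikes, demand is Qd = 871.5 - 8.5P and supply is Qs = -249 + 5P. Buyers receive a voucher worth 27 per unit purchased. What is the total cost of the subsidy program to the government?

Government cost = 6777

Pre-subsidy: 871.5 - 8.5P = -249 + 5P gives P* = 83, Q* = 166.
With the rebate, buyers effectively pay Pb = Ps − 27, where Ps is the price sellers receive.
Demand in terms of Ps becomes Qd = 871.5 − 8.5(Ps − 27) = 1101 - 8.5Ps. Setting this equal to supply: 1101 - 8.5Ps = -249 + 5Ps, so Ps = 100.
Buyers pay Pb = 100 − 27 = 73; Q' = -249 + 5·100 = 251.
Government outlay = subsidy × quantity = 27 × 251 = 6777.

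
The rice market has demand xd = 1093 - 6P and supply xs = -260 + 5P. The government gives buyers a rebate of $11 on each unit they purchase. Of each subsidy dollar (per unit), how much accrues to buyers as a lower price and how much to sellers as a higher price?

Pre-subsidy: 1093 - 6P = -260 + 5P gives P* = 123, x* = 355.
With the rebate, buyers effectively pay Pb = Ps − 11, where Ps is the price sellers receive.
Demand in terms of Ps becomes xd = 1093 − 6(Ps − 11) = 1159 - 6Ps. Setting this equal to supply: 1159 - 6Ps = -260 + 5Ps, so Ps = 129.
Buyers pay Pb = 129 − 11 = 118; x' = -260 + 5·129 = 385.
Buyers' price falls by P* − Pb = 123 − 118 = 5; sellers' price rises by Ps − P* = 129 − 123 = 6.

Buyers gain $5 per unit; sellers gain $6 per unit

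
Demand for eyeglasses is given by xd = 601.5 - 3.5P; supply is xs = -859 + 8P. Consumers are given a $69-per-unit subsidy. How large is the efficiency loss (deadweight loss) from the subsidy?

Deadweight loss = $5796

Pre-subsidy: 601.5 - 3.5P = -859 + 8P gives P* = 127, x* = 157.
With the rebate, buyers effectively pay Pb = Ps − 69, where Ps is the price sellers receive.
Demand in terms of Ps becomes xd = 601.5 − 3.5(Ps − 69) = 843 - 3.5Ps. Setting this equal to supply: 843 - 3.5Ps = -859 + 8Ps, so Ps = 148.
Buyers pay Pb = 148 − 69 = 79; x' = -859 + 8·148 = 325.
The subsidy expands output by 325 − 157 = 168 past the efficient level; on those units the gap between marginal cost and willingness to pay runs from 0 up to 69.
DWL = ½ × 69 × 168 = 5796.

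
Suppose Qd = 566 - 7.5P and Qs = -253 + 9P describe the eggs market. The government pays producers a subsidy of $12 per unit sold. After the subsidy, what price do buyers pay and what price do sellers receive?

Pre-subsidy: 566 - 7.5P = -253 + 9P gives P* = 546/11, Q* = 2131/11.
With the subsidy, sellers receive Ps = Pb + 12 for each unit, where Pb is the price buyers pay.
Supply in terms of Pb becomes Qs = -253 + 9(Pb + 12) = -145 + 9Pb. Setting this equal to demand: 566 - 7.5Pb = -145 + 9Pb, so Pb = 474/11.
Sellers receive Ps = 474/11 + 12 = 606/11; Q' = 566 − 7.5·(474/11) = 2671/11.

Buyers pay 474/11; sellers receive 606/11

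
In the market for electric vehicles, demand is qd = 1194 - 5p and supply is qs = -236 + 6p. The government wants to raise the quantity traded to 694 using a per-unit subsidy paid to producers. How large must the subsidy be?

At q = 694, invert demand for the buyer price: pb = (1194 − 694)/5 = 100; invert supply for the seller price: ps = (694 − (-236))/6 = 155.
The subsidy must fill the gap: s = ps − pb = 155 − 100 = 55.

Required subsidy s = 55 per unit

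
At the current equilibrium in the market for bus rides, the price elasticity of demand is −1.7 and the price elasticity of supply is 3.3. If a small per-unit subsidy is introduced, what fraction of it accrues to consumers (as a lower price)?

Consumer share = 0.66

For a small subsidy around the equilibrium, the benefit split depends on the relative slopes, which at a point are proportional to the elasticities.
Buyer share = εs/(εs + |εd|) = 3.3/(3.3 + 1.7) = 0.66; seller share = |εd|/(εs + |εd|) = 0.34.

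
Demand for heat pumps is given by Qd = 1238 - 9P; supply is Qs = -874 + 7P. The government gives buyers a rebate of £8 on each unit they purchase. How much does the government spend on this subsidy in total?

Government cost = £652

Pre-subsidy: 1238 - 9P = -874 + 7P gives P* = 132, Q* = 50.
With the rebate, buyers effectively pay Pb = Ps − 8, where Ps is the price sellers receive.
Demand in terms of Ps becomes Qd = 1238 − 9(Ps − 8) = 1310 - 9Ps. Setting this equal to supply: 1310 - 9Ps = -874 + 7Ps, so Ps = 136.5.
Buyers pay Pb = 136.5 − 8 = 128.5; Q' = -874 + 7·136.5 = 81.5.
Government outlay = subsidy × quantity = 8 × 81.5 = 652.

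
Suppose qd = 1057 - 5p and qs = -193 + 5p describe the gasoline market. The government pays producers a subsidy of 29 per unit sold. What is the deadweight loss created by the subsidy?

Pre-subsidy: 1057 - 5p = -193 + 5p gives p* = 125, q* = 432.
With the subsidy, sellers receive ps = pb + 29 for each unit, where pb is the price buyers pay.
Supply in terms of pb becomes qs = -193 + 5(pb + 29) = -48 + 5pb. Setting this equal to demand: 1057 - 5pb = -48 + 5pb, so pb = 110.5.
Sellers receive ps = 110.5 + 29 = 139.5; q' = 1057 − 5·110.5 = 504.5.
The subsidy expands output by 504.5 − 432 = 72.5 past the efficient level; on those units the gap between marginal cost and willingness to pay runs from 0 up to 29.
DWL = ½ × 29 × 72.5 = 1051.25.

Deadweight loss = 1051.25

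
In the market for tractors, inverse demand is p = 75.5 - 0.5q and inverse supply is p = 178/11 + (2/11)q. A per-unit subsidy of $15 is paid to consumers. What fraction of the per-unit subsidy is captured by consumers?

Pre-subsidy: 75.5 - 0.5q = 178/11 + (2/11)q gives q* = 87 and p* = 32.
With the rebate, buyers effectively pay pb = ps − 15, where ps is the price sellers receive.
On the curves, pb = 75.5 - 0.5q and ps = 178/11 + (2/11)q; the wedge ps − pb = 15 gives 178/11 + (2/11)q − (75.5 - 0.5q) = 15, so q' = 109.
Then pb = 75.5 − 0.5·109 = 21 and ps = 178/11 + (2/11)·109 = 36.
Buyers' price falls by p* − pb = 32 − 21 = 11; sellers' price rises by ps − p* = 36 − 32 = 4.
So consumers capture 11/15 = 11/15 of each unit of subsidy.

Consumer share = 11/15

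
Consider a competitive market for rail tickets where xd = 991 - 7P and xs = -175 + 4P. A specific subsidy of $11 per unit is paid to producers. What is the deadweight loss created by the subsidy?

Pre-subsidy: 991 - 7P = -175 + 4P gives P* = 106, x* = 249.
With the subsidy, sellers receive Ps = Pb + 11 for each unit, where Pb is the price buyers pay.
Supply in terms of Pb becomes xs = -175 + 4(Pb + 11) = -131 + 4Pb. Setting this equal to demand: 991 - 7Pb = -131 + 4Pb, so Pb = 102.
Sellers receive Ps = 102 + 11 = 113; x' = 991 − 7·102 = 277.
The subsidy expands output by 277 − 249 = 28 past the efficient level; on those units the gap between marginal cost and willingness to pay runs from 0 up to 11.
DWL = ½ × 11 × 28 = 154.

Deadweight loss = $154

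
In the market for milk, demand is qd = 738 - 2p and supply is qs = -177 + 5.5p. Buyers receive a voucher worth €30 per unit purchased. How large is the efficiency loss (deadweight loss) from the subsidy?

Deadweight loss = €660

Pre-subsidy: 738 - 2p = -177 + 5.5p gives p* = 122, q* = 494.
With the rebate, buyers effectively pay pb = ps − 30, where ps is the price sellers receive.
Demand in terms of ps becomes qd = 738 − 2(ps − 30) = 798 - 2ps. Setting this equal to supply: 798 - 2ps = -177 + 5.5ps, so ps = 130.
Buyers pay pb = 130 − 30 = 100; q' = -177 + 5.5·130 = 538.
The subsidy expands output by 538 − 494 = 44 past the efficient level; on those units the gap between marginal cost and willingness to pay runs from 0 up to 30.
DWL = ½ × 30 × 44 = 660.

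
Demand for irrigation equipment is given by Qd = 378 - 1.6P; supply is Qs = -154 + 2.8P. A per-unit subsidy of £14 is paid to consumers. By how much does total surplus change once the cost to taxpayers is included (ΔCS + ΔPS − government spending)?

Net change in total surplus = -5488/55

Pre-subsidy: 378 - 1.6P = -154 + 2.8P gives P* = 1330/11, Q* = 2030/11.
With the rebate, buyers effectively pay Pb = Ps − 14, where Ps is the price sellers receive.
Demand in terms of Ps becomes Qd = 378 − 1.6(Ps − 14) = 400.4 - 1.6Ps. Setting this equal to supply: 400.4 - 1.6Ps = -154 + 2.8Ps, so Ps = 126.
Buyers pay Pb = 126 − 14 = 112; Q' = -154 + 2.8·126 = 198.8.
ΔCS = ½(2030/11 + 198.8)(1330/11 − 112) = 1033116/605; ΔPS = ½(2030/11 + 198.8)(126 − 1330/11) = 590352/605.
Government spending = 14 × 198.8 = 2783.2.
Net change = 1033116/605 + 590352/605 − 2783.2 = -5488/55. The loss equals the DWL triangle ½·14·784/55.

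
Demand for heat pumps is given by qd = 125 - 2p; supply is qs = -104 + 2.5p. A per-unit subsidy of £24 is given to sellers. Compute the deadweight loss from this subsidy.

Pre-subsidy: 125 - 2p = -104 + 2.5p gives p* = 458/9, q* = 209/9.
With the subsidy, sellers receive ps = pb + 24 for each unit, where pb is the price buyers pay.
Supply in terms of pb becomes qs = -104 + 2.5(pb + 24) = -44 + 2.5pb. Setting this equal to demand: 125 - 2pb = -44 + 2.5pb, so pb = 338/9.
Sellers receive ps = 338/9 + 24 = 554/9; q' = 125 − 2·(338/9) = 449/9.
The subsidy expands output by 449/9 − 209/9 = 80/3 past the efficient level; on those units the gap between marginal cost and willingness to pay runs from 0 up to 24.
DWL = ½ × 24 × 80/3 = 320.

Deadweight loss = £320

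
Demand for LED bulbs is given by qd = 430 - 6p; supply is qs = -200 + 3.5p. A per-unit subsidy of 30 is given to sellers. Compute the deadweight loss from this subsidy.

Pre-subsidy: 430 - 6p = -200 + 3.5p gives p* = 1260/19, q* = 610/19.
With the subsidy, sellers receive ps = pb + 30 for each unit, where pb is the price buyers pay.
Supply in terms of pb becomes qs = -200 + 3.5(pb + 30) = -95 + 3.5pb. Setting this equal to demand: 430 - 6pb = -95 + 3.5pb, so pb = 1050/19.
Sellers receive ps = 1050/19 + 30 = 1620/19; q' = 430 − 6·(1050/19) = 1870/19.
The subsidy expands output by 1870/19 − 610/19 = 1260/19 past the efficient level; on those units the gap between marginal cost and willingness to pay runs from 0 up to 30.
DWL = ½ × 30 × 1260/19 = 18900/19.

Deadweight loss = 18900/19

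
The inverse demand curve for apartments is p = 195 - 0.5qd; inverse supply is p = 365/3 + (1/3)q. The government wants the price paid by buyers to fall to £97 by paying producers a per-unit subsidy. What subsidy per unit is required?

Required subsidy s = £90 per unit

At a buyer price of 97, quantity demanded is 390 − 2·97 = 196.
Sellers supply 196 only when they receive ps = 365/3 + (1/3)·196 = 187.
s = ps − pb = 187 − 97 = 90.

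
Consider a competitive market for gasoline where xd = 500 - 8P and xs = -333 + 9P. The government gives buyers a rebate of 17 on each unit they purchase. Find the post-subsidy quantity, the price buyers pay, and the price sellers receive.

x' = 180; buyers pay 40; sellers receive 57

Pre-subsidy: 500 - 8P = -333 + 9P gives P* = 49, x* = 108.
With the rebate, buyers effectively pay Pb = Ps − 17, where Ps is the price sellers receive.
Demand in terms of Ps becomes xd = 500 − 8(Ps − 17) = 636 - 8Ps. Setting this equal to supply: 636 - 8Ps = -333 + 9Ps, so Ps = 57.
Buyers pay Pb = 57 − 17 = 40; x' = -333 + 9·57 = 180.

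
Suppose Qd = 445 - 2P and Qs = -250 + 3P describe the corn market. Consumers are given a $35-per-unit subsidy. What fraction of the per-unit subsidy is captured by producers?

Producer share = 0.4

Pre-subsidy: 445 - 2P = -250 + 3P gives P* = 139, Q* = 167.
With the rebate, buyers effectively pay Pb = Ps − 35, where Ps is the price sellers receive.
Demand in terms of Ps becomes Qd = 445 − 2(Ps − 35) = 515 - 2Ps. Setting this equal to supply: 515 - 2Ps = -250 + 3Ps, so Ps = 153.
Buyers pay Pb = 153 − 35 = 118; Q' = -250 + 3·153 = 209.
Buyers' price falls by P* − Pb = 139 − 118 = 21; sellers' price rises by Ps − P* = 153 − 139 = 14.
So producers capture 14/35 = 0.4 of each unit of subsidy.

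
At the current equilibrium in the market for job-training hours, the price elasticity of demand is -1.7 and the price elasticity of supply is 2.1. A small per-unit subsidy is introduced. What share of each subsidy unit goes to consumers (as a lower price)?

For a small subsidy around the equilibrium, the benefit split depends on the relative slopes, which at a point are proportional to the elasticities.
Buyer share = εs/(εs + |εd|) = 2.1/(2.1 + 1.7) = 21/38; seller share = |εd|/(εs + |εd|) = 17/38.

Consumer share = 21/38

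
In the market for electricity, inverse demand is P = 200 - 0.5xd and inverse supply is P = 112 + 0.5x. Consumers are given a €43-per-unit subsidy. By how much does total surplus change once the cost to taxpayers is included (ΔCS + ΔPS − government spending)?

Net change in total surplus = -€924.5

Pre-subsidy: 200 - 0.5x = 112 + 0.5x gives x* = 88 and P* = 156.
With the rebate, buyers effectively pay Pb = Ps − 43, where Ps is the price sellers receive.
On the curves, Pb = 200 - 0.5x and Ps = 112 + 0.5x; the wedge Ps − Pb = 43 gives 112 + 0.5x − (200 - 0.5x) = 43, so x' = 131.
Then Pb = 200 − 0.5·131 = 134.5 and Ps = 112 + 0.5·131 = 177.5.
ΔCS = ½(88 + 131)(156 − 134.5) = 2354.25; ΔPS = ½(88 + 131)(177.5 − 156) = 2354.25.
Government spending = 43 × 131 = 5633.
Net change = 2354.25 + 2354.25 − 5633 = -924.5. The loss equals the DWL triangle ½·43·43.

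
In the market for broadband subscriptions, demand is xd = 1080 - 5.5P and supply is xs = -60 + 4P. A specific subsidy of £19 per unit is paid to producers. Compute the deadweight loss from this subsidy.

Deadweight loss = £418

Pre-subsidy: 1080 - 5.5P = -60 + 4P gives P* = 120, x* = 420.
With the subsidy, sellers receive Ps = Pb + 19 for each unit, where Pb is the price buyers pay.
Supply in terms of Pb becomes xs = -60 + 4(Pb + 19) = 16 + 4Pb. Setting this equal to demand: 1080 - 5.5Pb = 16 + 4Pb, so Pb = 112.
Sellers receive Ps = 112 + 19 = 131; x' = 1080 − 5.5·112 = 464.
The subsidy expands output by 464 − 420 = 44 past the efficient level; on those units the gap between marginal cost and willingness to pay runs from 0 up to 19.
DWL = ½ × 19 × 44 = 418.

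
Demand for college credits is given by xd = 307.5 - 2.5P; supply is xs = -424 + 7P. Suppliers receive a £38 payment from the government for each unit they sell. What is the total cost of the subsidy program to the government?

Pre-subsidy: 307.5 - 2.5P = -424 + 7P gives P* = 77, x* = 115.
With the subsidy, sellers receive Ps = Pb + 38 for each unit, where Pb is the price buyers pay.
Supply in terms of Pb becomes xs = -424 + 7(Pb + 38) = -158 + 7Pb. Setting this equal to demand: 307.5 - 2.5Pb = -158 + 7Pb, so Pb = 49.
Sellers receive Ps = 49 + 38 = 87; x' = 307.5 − 2.5·49 = 185.
Government outlay = subsidy × quantity = 38 × 185 = 7030.

Government cost = £7030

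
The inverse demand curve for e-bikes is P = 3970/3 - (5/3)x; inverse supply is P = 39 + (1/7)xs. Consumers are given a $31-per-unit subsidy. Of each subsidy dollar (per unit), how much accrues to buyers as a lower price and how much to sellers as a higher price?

Buyers gain 1085/38 per unit; sellers gain 93/38 per unit

Pre-subsidy: 3970/3 - (5/3)x = 39 + (1/7)x gives x* = 26971/38 and P* = 5335/38.
With the rebate, buyers effectively pay Pb = Ps − 31, where Ps is the price sellers receive.
On the curves, Pb = 3970/3 - (5/3)x and Ps = 39 + (1/7)x; the wedge Ps − Pb = 31 gives 39 + (1/7)x − (3970/3 - (5/3)x) = 31, so x' = 13811/19.
Then Pb = 3970/3 − (5/3)·(13811/19) = 2125/19 and Ps = 39 + (1/7)·(13811/19) = 2714/19.
Buyers' price falls by P* − Pb = 5335/38 − 2125/19 = 1085/38; sellers' price rises by Ps − P* = 2714/19 − 5335/38 = 93/38.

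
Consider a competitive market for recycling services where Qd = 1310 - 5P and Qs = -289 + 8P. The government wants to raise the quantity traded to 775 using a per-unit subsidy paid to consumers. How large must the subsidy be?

Required subsidy s = 26 per unit

At Q = 775, invert demand for the buyer price: Pb = (1310 − 775)/5 = 107; invert supply for the seller price: Ps = (775 − (-289))/8 = 133.
The subsidy must fill the gap: s = Ps − Pb = 133 − 107 = 26.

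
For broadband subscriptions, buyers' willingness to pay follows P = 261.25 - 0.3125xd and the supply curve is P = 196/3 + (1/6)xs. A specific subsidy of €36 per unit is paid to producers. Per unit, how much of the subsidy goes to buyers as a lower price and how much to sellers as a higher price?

Pre-subsidy: 261.25 - 0.3125x = 196/3 + (1/6)x gives x* = 9404/23 and P* = 3070/23.
With the subsidy, sellers receive Ps = Pb + 36 for each unit, where Pb is the price buyers pay.
On the curves, Pb = 261.25 - 0.3125x and Ps = 196/3 + (1/6)x; the wedge Ps − Pb = 36 gives 196/3 + (1/6)x − (261.25 - 0.3125x) = 36, so x' = 484.
Then Pb = 261.25 − 0.3125·484 = 110 and Ps = 196/3 + (1/6)·484 = 146.
Buyers' price falls by P* − Pb = 3070/23 − 110 = 540/23; sellers' price rises by Ps − P* = 146 − 3070/23 = 288/23.

Buyers gain 540/23 per unit; sellers gain 288/23 per unit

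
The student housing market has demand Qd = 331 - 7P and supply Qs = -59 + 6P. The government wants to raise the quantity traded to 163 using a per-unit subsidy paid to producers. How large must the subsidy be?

At Q = 163, invert demand for the buyer price: Pb = (331 − 163)/7 = 24; invert supply for the seller price: Ps = (163 − (-59))/6 = 37.
The subsidy must fill the gap: s = Ps − Pb = 37 − 24 = 13.

Required subsidy s = 13 per unit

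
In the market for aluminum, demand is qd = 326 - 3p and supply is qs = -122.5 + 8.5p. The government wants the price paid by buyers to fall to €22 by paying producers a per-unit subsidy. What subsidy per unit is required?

At a buyer price of 22, quantity demanded is 326 − 3·22 = 260.
Sellers supply 260 only when they receive ps with -122.5 + 8.5·ps = 260, i.e. ps = 45.
s = ps − pb = 45 − 22 = 23.

Required subsidy s = €23 per unit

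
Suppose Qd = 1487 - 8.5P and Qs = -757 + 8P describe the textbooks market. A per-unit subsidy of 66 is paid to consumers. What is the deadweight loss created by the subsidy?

Deadweight loss = 8976

Pre-subsidy: 1487 - 8.5P = -757 + 8P gives P* = 136, Q* = 331.
With the rebate, buyers effectively pay Pb = Ps − 66, where Ps is the price sellers receive.
Demand in terms of Ps becomes Qd = 1487 − 8.5(Ps − 66) = 2048 - 8.5Ps. Setting this equal to supply: 2048 - 8.5Ps = -757 + 8Ps, so Ps = 170.
Buyers pay Pb = 170 − 66 = 104; Q' = -757 + 8·170 = 603.
The subsidy expands output by 603 − 331 = 272 past the efficient level; on those units the gap between marginal cost and willingness to pay runs from 0 up to 66.
DWL = ½ × 66 × 272 = 8976.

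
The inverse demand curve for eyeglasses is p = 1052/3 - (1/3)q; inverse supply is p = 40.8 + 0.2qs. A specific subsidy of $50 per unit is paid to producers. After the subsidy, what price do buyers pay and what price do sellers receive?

Pre-subsidy: 1052/3 - (1/3)q = 40.8 + 0.2q gives q* = 581 and p* = 157.
With the subsidy, sellers receive ps = pb + 50 for each unit, where pb is the price buyers pay.
On the curves, pb = 1052/3 - (1/3)q and ps = 40.8 + 0.2q; the wedge ps − pb = 50 gives 40.8 + 0.2q − (1052/3 - (1/3)q) = 50, so q' = 674.75.
Then pb = 1052/3 − (1/3)·674.75 = 125.75 and ps = 40.8 + 0.2·674.75 = 175.75.

Buyers pay $125.75; sellers receive $175.75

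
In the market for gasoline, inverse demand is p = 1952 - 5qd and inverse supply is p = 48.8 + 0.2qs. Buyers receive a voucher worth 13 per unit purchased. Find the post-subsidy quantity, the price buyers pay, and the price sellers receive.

Pre-subsidy: 1952 - 5q = 48.8 + 0.2q gives q* = 366 and p* = 122.
With the rebate, buyers effectively pay pb = ps − 13, where ps is the price sellers receive.
On the curves, pb = 1952 - 5q and ps = 48.8 + 0.2q; the wedge ps − pb = 13 gives 48.8 + 0.2q − (1952 - 5q) = 13, so q' = 368.5.
Then pb = 1952 − 5·368.5 = 109.5 and ps = 48.8 + 0.2·368.5 = 122.5.

q' = 368.5; buyers pay 109.5; sellers receive 122.5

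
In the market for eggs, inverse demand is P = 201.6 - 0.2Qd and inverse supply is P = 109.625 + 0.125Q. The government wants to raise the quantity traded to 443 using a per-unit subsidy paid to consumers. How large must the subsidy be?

At Q = 443, from the demand curve buyers pay Pb = 201.6 − 0.2·443 = 113; from the supply curve sellers need Ps = 109.625 + 0.125·443 = 165.
The subsidy must fill the gap: s = Ps − Pb = 165 − 113 = 52.

Required subsidy s = 52 per unit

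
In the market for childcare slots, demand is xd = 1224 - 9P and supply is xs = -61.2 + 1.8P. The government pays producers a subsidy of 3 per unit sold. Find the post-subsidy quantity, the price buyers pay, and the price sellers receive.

x' = 157.5; buyers pay 118.5; sellers receive 121.5

Pre-subsidy: 1224 - 9P = -61.2 + 1.8P gives P* = 119, x* = 153.
With the subsidy, sellers receive Ps = Pb + 3 for each unit, where Pb is the price buyers pay.
Supply in terms of Pb becomes xs = -61.2 + 1.8(Pb + 3) = -55.8 + 1.8Pb. Setting this equal to demand: 1224 - 9Pb = -55.8 + 1.8Pb, so Pb = 118.5.
Sellers receive Ps = 118.5 + 3 = 121.5; x' = 1224 − 9·118.5 = 157.5.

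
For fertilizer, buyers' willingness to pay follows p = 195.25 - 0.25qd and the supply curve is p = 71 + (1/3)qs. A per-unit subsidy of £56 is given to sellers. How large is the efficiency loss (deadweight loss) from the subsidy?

Deadweight loss = £2688

Pre-subsidy: 195.25 - 0.25q = 71 + (1/3)q gives q* = 213 and p* = 142.
With the subsidy, sellers receive ps = pb + 56 for each unit, where pb is the price buyers pay.
On the curves, pb = 195.25 - 0.25q and ps = 71 + (1/3)q; the wedge ps − pb = 56 gives 71 + (1/3)q − (195.25 - 0.25q) = 56, so q' = 309.
Then pb = 195.25 − 0.25·309 = 118 and ps = 71 + (1/3)·309 = 174.
The subsidy expands output by 309 − 213 = 96 past the efficient level; on those units the gap between marginal cost and willingness to pay runs from 0 up to 56.
DWL = ½ × 56 × 96 = 2688.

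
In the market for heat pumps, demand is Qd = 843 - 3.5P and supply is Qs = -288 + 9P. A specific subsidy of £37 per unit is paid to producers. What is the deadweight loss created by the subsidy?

Deadweight loss = £1724.94

Pre-subsidy: 843 - 3.5P = -288 + 9P gives P* = 90.48, Q* = 526.32.
With the subsidy, sellers receive Ps = Pb + 37 for each unit, where Pb is the price buyers pay.
Supply in terms of Pb becomes Qs = -288 + 9(Pb + 37) = 45 + 9Pb. Setting this equal to demand: 843 - 3.5Pb = 45 + 9Pb, so Pb = 63.84.
Sellers receive Ps = 63.84 + 37 = 100.84; Q' = 843 − 3.5·63.84 = 619.56.
The subsidy expands output by 619.56 − 526.32 = 93.24 past the efficient level; on those units the gap between marginal cost and willingness to pay runs from 0 up to 37.
DWL = ½ × 37 × 93.24 = 1724.94.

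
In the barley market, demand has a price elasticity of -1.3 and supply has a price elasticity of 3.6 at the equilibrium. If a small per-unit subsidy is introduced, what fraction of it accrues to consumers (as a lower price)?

For a small subsidy around the equilibrium, the benefit split depends on the relative slopes, which at a point are proportional to the elasticities.
Buyer share = εs/(εs + |εd|) = 3.6/(3.6 + 1.3) = 36/49; seller share = |εd|/(εs + |εd|) = 13/49.

Consumer share = 36/49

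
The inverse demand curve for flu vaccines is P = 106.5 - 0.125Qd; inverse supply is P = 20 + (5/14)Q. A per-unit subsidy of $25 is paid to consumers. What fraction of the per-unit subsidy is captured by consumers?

Pre-subsidy: 106.5 - 0.125Q = 20 + (5/14)Q gives Q* = 4844/27 and P* = 2270/27.
With the rebate, buyers effectively pay Pb = Ps − 25, where Ps is the price sellers receive.
On the curves, Pb = 106.5 - 0.125Q and Ps = 20 + (5/14)Q; the wedge Ps − Pb = 25 gives 20 + (5/14)Q − (106.5 - 0.125Q) = 25, so Q' = 6244/27.
Then Pb = 106.5 − 0.125·(6244/27) = 2095/27 and Ps = 20 + (5/14)·(6244/27) = 2770/27.
Buyers' price falls by P* − Pb = 2270/27 − 2095/27 = 175/27; sellers' price rises by Ps − P* = 2770/27 − 2270/27 = 500/27.
So consumers capture (175/27)/25 = 7/27 of each unit of subsidy.

Consumer share = 7/27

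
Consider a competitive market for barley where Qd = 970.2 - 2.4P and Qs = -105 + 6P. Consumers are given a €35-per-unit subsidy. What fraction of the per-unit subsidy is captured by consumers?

Pre-subsidy: 970.2 - 2.4P = -105 + 6P gives P* = 128, Q* = 663.
With the rebate, buyers effectively pay Pb = Ps − 35, where Ps is the price sellers receive.
Demand in terms of Ps becomes Qd = 970.2 − 2.4(Ps − 35) = 1054.2 - 2.4Ps. Setting this equal to supply: 1054.2 - 2.4Ps = -105 + 6Ps, so Ps = 138.
Buyers pay Pb = 138 − 35 = 103; Q' = -105 + 6·138 = 723.
Buyers' price falls by P* − Pb = 128 − 103 = 25; sellers' price rises by Ps − P* = 138 − 128 = 10.
So consumers capture 25/35 = 5/7 of each unit of subsidy.

Consumer share = 5/7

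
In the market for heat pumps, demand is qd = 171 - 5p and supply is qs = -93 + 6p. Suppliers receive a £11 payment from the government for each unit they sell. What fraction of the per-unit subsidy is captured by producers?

Pre-subsidy: 171 - 5p = -93 + 6p gives p* = 24, q* = 51.
With the subsidy, sellers receive ps = pb + 11 for each unit, where pb is the price buyers pay.
Supply in terms of pb becomes qs = -93 + 6(pb + 11) = -27 + 6pb. Setting this equal to demand: 171 - 5pb = -27 + 6pb, so pb = 18.
Sellers receive ps = 18 + 11 = 29; q' = 171 − 5·18 = 81.
Buyers' price falls by p* − pb = 24 − 18 = 6; sellers' price rises by ps − p* = 29 − 24 = 5.
So producers capture 5/11 = 5/11 of each unit of subsidy.

Producer share = 5/11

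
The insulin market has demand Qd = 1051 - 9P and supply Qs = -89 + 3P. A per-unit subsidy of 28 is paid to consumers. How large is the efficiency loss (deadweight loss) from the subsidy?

Deadweight loss = 882

Pre-subsidy: 1051 - 9P = -89 + 3P gives P* = 95, Q* = 196.
With the rebate, buyers effectively pay Pb = Ps − 28, where Ps is the price sellers receive.
Demand in terms of Ps becomes Qd = 1051 − 9(Ps − 28) = 1303 - 9Ps. Setting this equal to supply: 1303 - 9Ps = -89 + 3Ps, so Ps = 116.
Buyers pay Pb = 116 − 28 = 88; Q' = -89 + 3·116 = 259.
The subsidy expands output by 259 − 196 = 63 past the efficient level; on those units the gap between marginal cost and willingness to pay runs from 0 up to 28.
DWL = ½ × 28 × 63 = 882.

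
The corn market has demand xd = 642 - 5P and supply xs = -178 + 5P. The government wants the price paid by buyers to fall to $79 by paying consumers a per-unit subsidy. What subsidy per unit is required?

At a buyer price of 79, quantity demanded is 642 − 5·79 = 247.
Sellers supply 247 only when they receive Ps with -178 + 5·Ps = 247, i.e. Ps = 85.
s = Ps − Pb = 85 − 79 = 6.

Required subsidy s = $6 per unit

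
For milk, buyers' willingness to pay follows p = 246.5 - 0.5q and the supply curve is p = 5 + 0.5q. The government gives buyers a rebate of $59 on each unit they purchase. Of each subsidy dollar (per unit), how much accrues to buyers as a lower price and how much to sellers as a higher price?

Buyers gain $29.5 per unit; sellers gain $29.5 per unit

Pre-subsidy: 246.5 - 0.5q = 5 + 0.5q gives q* = 241.5 and p* = 125.75.
With the rebate, buyers effectively pay pb = ps − 59, where ps is the price sellers receive.
On the curves, pb = 246.5 - 0.5q and ps = 5 + 0.5q; the wedge ps − pb = 59 gives 5 + 0.5q − (246.5 - 0.5q) = 59, so q' = 300.5.
Then pb = 246.5 − 0.5·300.5 = 96.25 and ps = 5 + 0.5·300.5 = 155.25.
Buyers' price falls by p* − pb = 125.75 − 96.25 = 29.5; sellers' price rises by ps − p* = 155.25 − 125.75 = 29.5.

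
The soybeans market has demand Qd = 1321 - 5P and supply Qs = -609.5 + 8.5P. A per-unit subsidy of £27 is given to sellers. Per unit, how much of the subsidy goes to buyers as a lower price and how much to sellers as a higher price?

Buyers gain £17 per unit; sellers gain £10 per unit

Pre-subsidy: 1321 - 5P = -609.5 + 8.5P gives P* = 143, Q* = 606.
With the subsidy, sellers receive Ps = Pb + 27 for each unit, where Pb is the price buyers pay.
Supply in terms of Pb becomes Qs = -609.5 + 8.5(Pb + 27) = -380 + 8.5Pb. Setting this equal to demand: 1321 - 5Pb = -380 + 8.5Pb, so Pb = 126.
Sellers receive Ps = 126 + 27 = 153; Q' = 1321 − 5·126 = 691.
Buyers' price falls by P* − Pb = 143 − 126 = 17; sellers' price rises by Ps − P* = 153 − 143 = 10.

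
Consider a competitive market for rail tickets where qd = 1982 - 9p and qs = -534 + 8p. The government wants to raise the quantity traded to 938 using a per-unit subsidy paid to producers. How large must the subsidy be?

Required subsidy s = 68 per unit

At q = 938, invert demand for the buyer price: pb = (1982 − 938)/9 = 116; invert supply for the seller price: ps = (938 − (-534))/8 = 184.
The subsidy must fill the gap: s = ps − pb = 184 − 116 = 68.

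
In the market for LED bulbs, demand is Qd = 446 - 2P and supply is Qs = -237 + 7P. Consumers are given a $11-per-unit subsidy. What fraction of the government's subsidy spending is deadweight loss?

DWL / government spending = 77/2802

Pre-subsidy: 446 - 2P = -237 + 7P gives P* = 683/9, Q* = 2648/9.
With the rebate, buyers effectively pay Pb = Ps − 11, where Ps is the price sellers receive.
Demand in terms of Ps becomes Qd = 446 − 2(Ps − 11) = 468 - 2Ps. Setting this equal to supply: 468 - 2Ps = -237 + 7Ps, so Ps = 235/3.
Buyers pay Pb = 235/3 − 11 = 202/3; Q' = -237 + 7·(235/3) = 934/3.
ΔCS = ½(2648/9 + 934/3)(683/9 − 202/3) = 209825/81; ΔPS = ½(2648/9 + 934/3)(235/3 − 683/9) = 59950/81.
Government spending = 11 × 934/3 = 10274/3.
DWL = ½ × 11 × (934/3 − 2648/9) = 847/9; fraction = (847/9) / (10274/3) = 77/2802.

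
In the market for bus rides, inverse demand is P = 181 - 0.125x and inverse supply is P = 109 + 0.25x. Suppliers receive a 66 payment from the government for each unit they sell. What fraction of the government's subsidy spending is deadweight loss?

DWL / government spending = 11/46

Pre-subsidy: 181 - 0.125x = 109 + 0.25x gives x* = 192 and P* = 157.
With the subsidy, sellers receive Ps = Pb + 66 for each unit, where Pb is the price buyers pay.
On the curves, Pb = 181 - 0.125x and Ps = 109 + 0.25x; the wedge Ps − Pb = 66 gives 109 + 0.25x − (181 - 0.125x) = 66, so x' = 368.
Then Pb = 181 − 0.125·368 = 135 and Ps = 109 + 0.25·368 = 201.
ΔCS = ½(192 + 368)(157 − 135) = 6160; ΔPS = ½(192 + 368)(201 − 157) = 12320.
Government spending = 66 × 368 = 24288.
DWL = ½ × 66 × (368 − 192) = 5808; fraction = 5808 / 24288 = 11/46.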